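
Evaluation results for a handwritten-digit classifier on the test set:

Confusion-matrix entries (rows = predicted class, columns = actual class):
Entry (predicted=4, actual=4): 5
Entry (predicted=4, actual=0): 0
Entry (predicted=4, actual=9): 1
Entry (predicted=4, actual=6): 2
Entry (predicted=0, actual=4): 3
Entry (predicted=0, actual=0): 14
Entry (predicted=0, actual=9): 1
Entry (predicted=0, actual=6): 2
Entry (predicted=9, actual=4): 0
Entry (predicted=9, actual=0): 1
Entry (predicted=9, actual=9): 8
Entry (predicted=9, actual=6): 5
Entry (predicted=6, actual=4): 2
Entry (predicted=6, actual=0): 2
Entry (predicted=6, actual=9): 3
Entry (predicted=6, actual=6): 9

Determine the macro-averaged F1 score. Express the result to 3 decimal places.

Per-class F1 score (2·TP/(2·TP+FP+FN)):
  4: TP=5, FP=0+1+2=3, FN=3+0+2=5 → 10/18 = 0.5556
  0: TP=14, FP=3+1+2=6, FN=0+1+2=3 → 28/37 = 0.7568
  9: TP=8, FP=0+1+5=6, FN=1+1+3=5 → 16/27 = 0.5926
  6: TP=9, FP=2+2+3=7, FN=2+2+5=9 → 18/34 = 0.5294
Macro-F1 score = mean = (0.5556 + 0.7568 + 0.5926 + 0.5294) / 4 = 0.609

0.609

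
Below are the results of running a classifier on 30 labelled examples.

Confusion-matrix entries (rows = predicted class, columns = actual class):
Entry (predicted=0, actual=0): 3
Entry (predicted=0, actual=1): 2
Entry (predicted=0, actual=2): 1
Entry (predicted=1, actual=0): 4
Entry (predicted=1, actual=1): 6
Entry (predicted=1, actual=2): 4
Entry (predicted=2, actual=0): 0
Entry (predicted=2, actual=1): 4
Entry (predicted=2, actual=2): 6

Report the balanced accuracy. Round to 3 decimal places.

0.491

Balanced accuracy = mean of per-class recall.
  0: recall = 3/7 = 0.4286
  1: recall = 6/12 = 0.5000
  2: recall = 6/11 = 0.5455
Mean = (0.4286 + 0.5000 + 0.5455) / 3 = 0.491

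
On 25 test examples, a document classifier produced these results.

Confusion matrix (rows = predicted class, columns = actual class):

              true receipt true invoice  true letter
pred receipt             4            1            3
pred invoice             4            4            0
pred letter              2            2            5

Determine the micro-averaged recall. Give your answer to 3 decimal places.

0.520

Micro-averaging pools counts across classes: ΣTP=13, ΣFP=12, ΣFN=12.
Micro-recall = TP/(TP+FN) on pooled counts = 0.520 (equals overall accuracy in single-label multiclass).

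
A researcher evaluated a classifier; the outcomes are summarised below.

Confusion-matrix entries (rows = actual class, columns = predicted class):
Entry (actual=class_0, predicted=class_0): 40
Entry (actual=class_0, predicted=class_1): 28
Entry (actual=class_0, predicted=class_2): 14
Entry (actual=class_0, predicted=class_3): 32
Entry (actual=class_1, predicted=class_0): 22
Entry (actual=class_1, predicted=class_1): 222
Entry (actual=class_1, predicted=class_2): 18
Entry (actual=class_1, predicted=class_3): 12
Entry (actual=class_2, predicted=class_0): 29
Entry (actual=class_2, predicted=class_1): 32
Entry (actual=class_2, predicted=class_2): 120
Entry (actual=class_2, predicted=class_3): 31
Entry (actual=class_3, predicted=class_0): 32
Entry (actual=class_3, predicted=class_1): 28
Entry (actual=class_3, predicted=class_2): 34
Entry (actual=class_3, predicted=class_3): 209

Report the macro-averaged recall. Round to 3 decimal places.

0.604

Per-class recall (TP/(TP+FN)):
  class_0: TP=40, FN=28+14+32=74 → 40/114 = 0.3509
  class_1: TP=222, FN=22+18+12=52 → 222/274 = 0.8102
  class_2: TP=120, FN=29+32+31=92 → 120/212 = 0.5660
  class_3: TP=209, FN=32+28+34=94 → 209/303 = 0.6898
Macro-recall = mean = (0.3509 + 0.8102 + 0.5660 + 0.6898) / 4 = 0.604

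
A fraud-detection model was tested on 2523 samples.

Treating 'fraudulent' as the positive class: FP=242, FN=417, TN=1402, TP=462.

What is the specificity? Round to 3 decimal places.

0.853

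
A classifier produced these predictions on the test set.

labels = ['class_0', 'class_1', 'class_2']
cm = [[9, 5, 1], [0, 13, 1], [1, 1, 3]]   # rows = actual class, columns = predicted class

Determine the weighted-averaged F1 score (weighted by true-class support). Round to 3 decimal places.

0.730

Per-class F1 score (2·TP/(2·TP+FP+FN)):
  class_0: TP=9, FP=0+1=1, FN=5+1=6 → 18/25 = 0.7200
  class_1: TP=13, FP=5+1=6, FN=0+1=1 → 26/33 = 0.7879
  class_2: TP=3, FP=1+1=2, FN=1+1=2 → 6/10 = 0.6000
Weighted-F1 score = Σ (supportᵢ/N)·F1 scoreᵢ with N=34: (15/34)·0.7200 + (14/34)·0.7879 + (5/34)·0.6000 = 0.730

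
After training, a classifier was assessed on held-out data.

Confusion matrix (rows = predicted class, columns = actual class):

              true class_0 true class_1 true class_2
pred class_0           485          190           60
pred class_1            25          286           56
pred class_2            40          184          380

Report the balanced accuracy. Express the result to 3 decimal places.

Balanced accuracy = mean of per-class recall.
  class_0: recall = 485/550 = 0.8818
  class_1: recall = 286/660 = 0.4333
  class_2: recall = 380/496 = 0.7661
Mean = (0.8818 + 0.4333 + 0.7661) / 3 = 0.694

0.694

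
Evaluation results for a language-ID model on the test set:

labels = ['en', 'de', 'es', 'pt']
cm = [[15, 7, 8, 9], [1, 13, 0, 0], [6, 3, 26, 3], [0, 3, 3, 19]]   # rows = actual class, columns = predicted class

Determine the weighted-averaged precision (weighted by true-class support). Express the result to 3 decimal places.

Per-class precision (TP/(TP+FP)):
  en: TP=15, FP=1+6+0=7 → 15/22 = 0.6818
  de: TP=13, FP=7+3+3=13 → 13/26 = 0.5000
  es: TP=26, FP=8+0+3=11 → 26/37 = 0.7027
  pt: TP=19, FP=9+0+3=12 → 19/31 = 0.6129
Weighted-precision = Σ (supportᵢ/N)·precisionᵢ with N=116: (39/116)·0.6818 + (14/116)·0.5000 + (38/116)·0.7027 + (25/116)·0.6129 = 0.652

0.652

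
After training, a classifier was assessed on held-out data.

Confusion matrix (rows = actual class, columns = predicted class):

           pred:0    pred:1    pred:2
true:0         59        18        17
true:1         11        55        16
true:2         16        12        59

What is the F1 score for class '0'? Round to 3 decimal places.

0.656

Treat '0' as positive and all other classes as negative.
F1 score = 2·TP/(2·TP+FP+FN).
0: TP=59, FP=11+16=27, FN=18+17=35 → 118/180 = 0.6556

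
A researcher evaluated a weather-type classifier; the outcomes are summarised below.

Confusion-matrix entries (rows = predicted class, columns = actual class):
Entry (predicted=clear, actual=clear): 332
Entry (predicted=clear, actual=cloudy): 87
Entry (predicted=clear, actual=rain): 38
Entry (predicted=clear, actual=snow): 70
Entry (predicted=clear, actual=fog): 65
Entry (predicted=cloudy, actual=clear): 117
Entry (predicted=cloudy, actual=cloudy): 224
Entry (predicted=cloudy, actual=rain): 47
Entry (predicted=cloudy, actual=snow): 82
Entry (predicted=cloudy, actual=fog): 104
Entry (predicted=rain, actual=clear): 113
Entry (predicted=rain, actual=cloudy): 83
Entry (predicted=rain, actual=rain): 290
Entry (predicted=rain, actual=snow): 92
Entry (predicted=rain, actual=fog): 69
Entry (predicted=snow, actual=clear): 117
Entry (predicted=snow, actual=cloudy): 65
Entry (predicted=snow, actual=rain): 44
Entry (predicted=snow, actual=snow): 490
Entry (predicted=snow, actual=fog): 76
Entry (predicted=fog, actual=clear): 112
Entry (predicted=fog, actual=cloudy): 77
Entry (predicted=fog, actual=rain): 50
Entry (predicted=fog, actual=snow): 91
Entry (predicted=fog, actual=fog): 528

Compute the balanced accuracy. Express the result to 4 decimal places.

0.5354

Balanced accuracy = mean of per-class recall.
  clear: recall = 332/791 = 0.41972
  cloudy: recall = 224/536 = 0.41791
  rain: recall = 290/469 = 0.61834
  snow: recall = 490/825 = 0.59394
  fog: recall = 528/842 = 0.62708
Mean = (0.41972 + 0.41791 + 0.61834 + 0.59394 + 0.62708) / 5 = 0.5354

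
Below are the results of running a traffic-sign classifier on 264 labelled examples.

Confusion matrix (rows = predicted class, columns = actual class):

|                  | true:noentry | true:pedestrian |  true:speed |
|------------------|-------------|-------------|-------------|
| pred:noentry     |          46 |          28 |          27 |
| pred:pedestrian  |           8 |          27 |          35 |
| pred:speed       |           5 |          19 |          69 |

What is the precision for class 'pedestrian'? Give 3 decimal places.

0.386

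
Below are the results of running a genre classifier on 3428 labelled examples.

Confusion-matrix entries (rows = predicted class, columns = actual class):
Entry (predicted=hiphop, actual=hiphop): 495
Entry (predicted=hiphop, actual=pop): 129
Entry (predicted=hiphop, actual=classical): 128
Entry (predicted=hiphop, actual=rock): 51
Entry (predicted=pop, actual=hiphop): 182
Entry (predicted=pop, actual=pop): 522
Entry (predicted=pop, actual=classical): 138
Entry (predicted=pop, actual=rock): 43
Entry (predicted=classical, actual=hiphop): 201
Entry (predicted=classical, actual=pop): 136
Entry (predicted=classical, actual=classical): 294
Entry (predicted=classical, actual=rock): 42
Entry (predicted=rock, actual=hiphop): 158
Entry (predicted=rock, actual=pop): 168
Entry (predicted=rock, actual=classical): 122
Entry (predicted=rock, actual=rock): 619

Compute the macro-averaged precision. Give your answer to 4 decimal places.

0.5558

Per-class precision (TP/(TP+FP)):
  hiphop: TP=495, FP=129+128+51=308 → 495/803 = 0.61644
  pop: TP=522, FP=182+138+43=363 → 522/885 = 0.58983
  classical: TP=294, FP=201+136+42=379 → 294/673 = 0.43685
  rock: TP=619, FP=158+168+122=448 → 619/1067 = 0.58013
Macro-precision = mean = (0.61644 + 0.58983 + 0.43685 + 0.58013) / 4 = 0.5558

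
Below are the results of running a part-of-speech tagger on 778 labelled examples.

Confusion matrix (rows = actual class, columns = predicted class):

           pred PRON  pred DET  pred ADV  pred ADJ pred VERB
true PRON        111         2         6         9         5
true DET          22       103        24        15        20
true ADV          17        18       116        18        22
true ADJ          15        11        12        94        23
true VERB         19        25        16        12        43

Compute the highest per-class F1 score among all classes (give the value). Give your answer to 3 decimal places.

0.700

Per-class F1 score (2·TP/(2·TP+FP+FN)):
  PRON: TP=111, FP=22+17+15+19=73, FN=2+6+9+5=22 → 222/317 = 0.7003
  DET: TP=103, FP=2+18+11+25=56, FN=22+24+15+20=81 → 206/343 = 0.6006
  ADV: TP=116, FP=6+24+12+16=58, FN=17+18+18+22=75 → 232/365 = 0.6356
  ADJ: TP=94, FP=9+15+18+12=54, FN=15+11+12+23=61 → 188/303 = 0.6205
  VERB: TP=43, FP=5+20+22+23=70, FN=19+25+16+12=72 → 86/228 = 0.3772
Highest is class 'PRON' with F1 score = 0.700.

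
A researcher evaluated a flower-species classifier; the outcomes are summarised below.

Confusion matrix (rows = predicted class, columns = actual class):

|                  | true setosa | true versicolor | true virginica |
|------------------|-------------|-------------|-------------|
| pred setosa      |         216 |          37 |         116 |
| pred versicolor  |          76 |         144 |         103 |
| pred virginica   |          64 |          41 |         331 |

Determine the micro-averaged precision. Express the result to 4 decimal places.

Micro-averaging pools counts across classes: ΣTP=691, ΣFP=437, ΣFN=437.
Micro-precision = TP/(TP+FP) on pooled counts = 0.6126 (equals overall accuracy in single-label multiclass).

0.6126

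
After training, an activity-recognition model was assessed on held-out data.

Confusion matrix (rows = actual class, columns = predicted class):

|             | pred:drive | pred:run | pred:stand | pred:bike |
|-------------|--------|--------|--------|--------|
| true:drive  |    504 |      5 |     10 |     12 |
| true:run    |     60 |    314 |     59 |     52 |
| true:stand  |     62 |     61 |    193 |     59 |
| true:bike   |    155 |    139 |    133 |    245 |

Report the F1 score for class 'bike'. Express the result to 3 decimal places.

Take TP from the diagonal, FP from the rest of the 'bike' prediction marginal, FN from the rest of the 'bike' actual marginal.
F1 score = 2·TP/(2·TP+FP+FN).
bike: TP=245, FP=12+52+59=123, FN=155+139+133=427 → 490/1040 = 0.4712

0.471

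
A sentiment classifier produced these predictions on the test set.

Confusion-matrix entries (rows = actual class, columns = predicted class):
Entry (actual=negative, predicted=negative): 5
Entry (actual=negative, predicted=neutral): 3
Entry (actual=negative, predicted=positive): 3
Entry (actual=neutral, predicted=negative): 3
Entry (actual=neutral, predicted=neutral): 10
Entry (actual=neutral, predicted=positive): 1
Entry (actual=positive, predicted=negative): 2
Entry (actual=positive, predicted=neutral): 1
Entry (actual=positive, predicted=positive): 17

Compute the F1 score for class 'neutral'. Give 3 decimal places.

0.714

One-vs-rest for 'neutral': TP = diagonal; FP = other classes predicted 'neutral'; FN = 'neutral' predicted as other.
F1 score = 2·TP/(2·TP+FP+FN).
neutral: TP=10, FP=3+1=4, FN=3+1=4 → 20/28 = 0.7143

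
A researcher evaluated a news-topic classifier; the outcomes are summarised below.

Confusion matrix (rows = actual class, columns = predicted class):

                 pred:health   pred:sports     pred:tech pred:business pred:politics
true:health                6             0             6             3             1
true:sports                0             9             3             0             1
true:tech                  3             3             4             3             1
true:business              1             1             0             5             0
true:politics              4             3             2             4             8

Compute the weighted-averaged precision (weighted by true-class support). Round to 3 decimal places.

0.500

Per-class precision (TP/(TP+FP)):
  health: TP=6, FP=0+3+1+4=8 → 6/14 = 0.4286
  sports: TP=9, FP=0+3+1+3=7 → 9/16 = 0.5625
  tech: TP=4, FP=6+3+0+2=11 → 4/15 = 0.2667
  business: TP=5, FP=3+0+3+4=10 → 5/15 = 0.3333
  politics: TP=8, FP=1+1+1+0=3 → 8/11 = 0.7273
Weighted-precision = Σ (supportᵢ/N)·precisionᵢ with N=71: (16/71)·0.4286 + (13/71)·0.5625 + (14/71)·0.2667 + (7/71)·0.3333 + (21/71)·0.7273 = 0.500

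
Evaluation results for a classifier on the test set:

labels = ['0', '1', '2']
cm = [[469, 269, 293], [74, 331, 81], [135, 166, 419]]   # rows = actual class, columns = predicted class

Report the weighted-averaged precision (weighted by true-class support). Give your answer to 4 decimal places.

Per-class precision (TP/(TP+FP)):
  0: TP=469, FP=74+135=209 → 469/678 = 0.69174
  1: TP=331, FP=269+166=435 → 331/766 = 0.43211
  2: TP=419, FP=293+81=374 → 419/793 = 0.52837
Weighted-precision = Σ (supportᵢ/N)·precisionᵢ with N=2237: (1031/2237)·0.69174 + (486/2237)·0.43211 + (720/2237)·0.52837 = 0.5828

0.5828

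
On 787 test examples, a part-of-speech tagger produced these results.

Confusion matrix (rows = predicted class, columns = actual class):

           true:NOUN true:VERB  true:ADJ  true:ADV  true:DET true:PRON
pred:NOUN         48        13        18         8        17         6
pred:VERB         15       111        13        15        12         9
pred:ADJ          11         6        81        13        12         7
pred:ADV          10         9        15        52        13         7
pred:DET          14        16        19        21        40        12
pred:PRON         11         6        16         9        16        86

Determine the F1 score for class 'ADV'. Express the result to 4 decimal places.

One-vs-rest for 'ADV': TP = diagonal; FP = other classes predicted 'ADV'; FN = 'ADV' predicted as other.
F1 score = 2·TP/(2·TP+FP+FN).
ADV: TP=52, FP=10+9+15+13+7=54, FN=8+15+13+21+9=66 → 104/224 = 0.46429

0.4643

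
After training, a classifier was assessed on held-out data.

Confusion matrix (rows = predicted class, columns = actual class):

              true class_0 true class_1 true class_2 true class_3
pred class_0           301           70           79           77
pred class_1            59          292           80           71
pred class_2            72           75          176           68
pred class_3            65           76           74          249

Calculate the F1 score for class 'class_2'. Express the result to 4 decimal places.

0.4400

Treat 'class_2' as positive and all other classes as negative.
F1 score = 2·TP/(2·TP+FP+FN).
class_2: TP=176, FP=72+75+68=215, FN=79+80+74=233 → 352/800 = 0.44000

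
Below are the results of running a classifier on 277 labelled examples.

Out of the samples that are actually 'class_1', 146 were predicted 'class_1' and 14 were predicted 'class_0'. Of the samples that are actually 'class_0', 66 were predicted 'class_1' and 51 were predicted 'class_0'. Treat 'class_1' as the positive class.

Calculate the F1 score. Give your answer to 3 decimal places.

0.785

Precision = TP/(TP+FP) = 146/212 = 0.6887
Recall = TP/(TP+FN) = 146/160 = 0.9125
F1 = 2·TP/(2·TP+FP+FN) = 292/372 = 0.785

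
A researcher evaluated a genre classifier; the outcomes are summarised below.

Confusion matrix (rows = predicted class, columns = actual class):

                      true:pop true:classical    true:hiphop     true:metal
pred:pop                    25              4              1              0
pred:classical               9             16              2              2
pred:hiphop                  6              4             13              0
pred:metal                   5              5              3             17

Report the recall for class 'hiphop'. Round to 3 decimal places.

0.684

recall = TP/(TP+FN).
hiphop: TP=13, FN=1+2+3=6 → 13/19 = 0.6842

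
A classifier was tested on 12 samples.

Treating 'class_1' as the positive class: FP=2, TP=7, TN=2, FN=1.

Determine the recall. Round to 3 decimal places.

Recall = TP/(TP+FN) = 7/(7+1) = 7/8 = 0.875

0.875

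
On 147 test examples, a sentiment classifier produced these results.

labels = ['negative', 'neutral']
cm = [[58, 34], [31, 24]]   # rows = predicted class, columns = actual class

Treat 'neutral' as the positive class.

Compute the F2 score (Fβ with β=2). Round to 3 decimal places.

0.418

Fβ = (1+β²)·TP / ((1+β²)·TP + β²·FN + FP), with β²=4
= 5·24 / (5·24 + 4·34 + 31) = 0.418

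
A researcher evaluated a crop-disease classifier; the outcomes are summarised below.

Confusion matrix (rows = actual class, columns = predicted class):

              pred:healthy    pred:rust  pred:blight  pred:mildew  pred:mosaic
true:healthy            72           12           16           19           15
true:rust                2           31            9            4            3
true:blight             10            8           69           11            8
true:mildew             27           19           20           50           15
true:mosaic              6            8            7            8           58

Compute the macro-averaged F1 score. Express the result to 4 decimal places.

Per-class F1 score (2·TP/(2·TP+FP+FN)):
  healthy: TP=72, FP=2+10+27+6=45, FN=12+16+19+15=62 → 144/251 = 0.57371
  rust: TP=31, FP=12+8+19+8=47, FN=2+9+4+3=18 → 62/127 = 0.48819
  blight: TP=69, FP=16+9+20+7=52, FN=10+8+11+8=37 → 138/227 = 0.60793
  mildew: TP=50, FP=19+4+11+8=42, FN=27+19+20+15=81 → 100/223 = 0.44843
  mosaic: TP=58, FP=15+3+8+15=41, FN=6+8+7+8=29 → 116/186 = 0.62366
Macro-F1 score = mean = (0.57371 + 0.48819 + 0.60793 + 0.44843 + 0.62366) / 5 = 0.5484

0.5484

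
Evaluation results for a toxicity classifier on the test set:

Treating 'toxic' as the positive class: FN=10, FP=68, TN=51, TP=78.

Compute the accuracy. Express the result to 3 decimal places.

0.623

Accuracy = (TP+TN)/N = (78+51)/207 = 0.623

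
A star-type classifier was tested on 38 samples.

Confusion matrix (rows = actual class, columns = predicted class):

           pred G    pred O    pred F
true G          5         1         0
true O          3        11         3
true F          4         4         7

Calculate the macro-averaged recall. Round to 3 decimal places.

Per-class recall (TP/(TP+FN)):
  G: TP=5, FN=1+0=1 → 5/6 = 0.8333
  O: TP=11, FN=3+3=6 → 11/17 = 0.6471
  F: TP=7, FN=4+4=8 → 7/15 = 0.4667
Macro-recall = mean = (0.8333 + 0.6471 + 0.4667) / 3 = 0.649

0.649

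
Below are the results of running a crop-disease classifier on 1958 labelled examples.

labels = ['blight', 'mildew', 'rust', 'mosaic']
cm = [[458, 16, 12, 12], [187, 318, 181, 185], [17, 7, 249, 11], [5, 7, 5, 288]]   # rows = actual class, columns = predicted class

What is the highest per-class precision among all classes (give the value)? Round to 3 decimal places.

Per-class precision (TP/(TP+FP)):
  blight: TP=458, FP=187+17+5=209 → 458/667 = 0.6867
  mildew: TP=318, FP=16+7+7=30 → 318/348 = 0.9138
  rust: TP=249, FP=12+181+5=198 → 249/447 = 0.5570
  mosaic: TP=288, FP=12+185+11=208 → 288/496 = 0.5806
Highest is class 'mildew' with precision = 0.914.

0.914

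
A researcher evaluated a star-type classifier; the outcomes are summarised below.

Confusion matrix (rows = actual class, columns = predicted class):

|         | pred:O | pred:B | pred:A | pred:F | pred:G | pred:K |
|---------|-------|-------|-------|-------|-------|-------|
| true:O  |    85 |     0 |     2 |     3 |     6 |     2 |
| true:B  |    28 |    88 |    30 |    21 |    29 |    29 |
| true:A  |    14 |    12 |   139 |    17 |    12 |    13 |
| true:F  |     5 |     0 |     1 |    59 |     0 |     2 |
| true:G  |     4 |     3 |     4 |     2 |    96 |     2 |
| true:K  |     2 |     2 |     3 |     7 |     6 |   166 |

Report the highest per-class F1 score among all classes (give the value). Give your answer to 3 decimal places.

Per-class F1 score (2·TP/(2·TP+FP+FN)):
  O: TP=85, FP=28+14+5+4+2=53, FN=0+2+3+6+2=13 → 170/236 = 0.7203
  B: TP=88, FP=0+12+0+3+2=17, FN=28+30+21+29+29=137 → 176/330 = 0.5333
  A: TP=139, FP=2+30+1+4+3=40, FN=14+12+17+12+13=68 → 278/386 = 0.7202
  F: TP=59, FP=3+21+17+2+7=50, FN=5+0+1+0+2=8 → 118/176 = 0.6705
  G: TP=96, FP=6+29+12+0+6=53, FN=4+3+4+2+2=15 → 192/260 = 0.7385
  K: TP=166, FP=2+29+13+2+2=48, FN=2+2+3+7+6=20 → 332/400 = 0.8300
Highest is class 'K' with F1 score = 0.830.

0.830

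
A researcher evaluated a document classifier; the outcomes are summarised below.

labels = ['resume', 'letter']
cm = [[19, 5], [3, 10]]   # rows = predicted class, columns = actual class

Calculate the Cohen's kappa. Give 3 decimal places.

Observed agreement pₒ = trace/N = 29/37 = 0.7838
Expected agreement pₑ = Σ (rowᵢ·colᵢ)/N² = (22·24 + 15·13)/37² = 0.5281
κ = (pₒ − pₑ)/(1 − pₑ) = (0.7838 − 0.5281)/(1 − 0.5281) = 0.542

0.542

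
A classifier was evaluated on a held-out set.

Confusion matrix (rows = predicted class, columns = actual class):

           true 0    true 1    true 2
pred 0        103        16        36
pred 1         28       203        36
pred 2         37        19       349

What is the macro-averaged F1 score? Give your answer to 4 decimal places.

0.7623

Per-class F1 score (2·TP/(2·TP+FP+FN)):
  0: TP=103, FP=16+36=52, FN=28+37=65 → 206/323 = 0.63777
  1: TP=203, FP=28+36=64, FN=16+19=35 → 406/505 = 0.80396
  2: TP=349, FP=37+19=56, FN=36+36=72 → 698/826 = 0.84504
Macro-F1 score = mean = (0.63777 + 0.80396 + 0.84504) / 3 = 0.7623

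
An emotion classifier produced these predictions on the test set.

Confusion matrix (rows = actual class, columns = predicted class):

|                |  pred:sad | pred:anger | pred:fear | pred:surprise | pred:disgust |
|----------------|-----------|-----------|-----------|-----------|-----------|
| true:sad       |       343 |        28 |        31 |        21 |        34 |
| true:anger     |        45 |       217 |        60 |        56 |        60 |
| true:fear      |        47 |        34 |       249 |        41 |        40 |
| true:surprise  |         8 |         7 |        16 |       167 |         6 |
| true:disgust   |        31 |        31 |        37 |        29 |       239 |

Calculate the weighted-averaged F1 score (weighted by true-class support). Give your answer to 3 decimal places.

Per-class F1 score (2·TP/(2·TP+FP+FN)):
  sad: TP=343, FP=45+47+8+31=131, FN=28+31+21+34=114 → 686/931 = 0.7368
  anger: TP=217, FP=28+34+7+31=100, FN=45+60+56+60=221 → 434/755 = 0.5748
  fear: TP=249, FP=31+60+16+37=144, FN=47+34+41+40=162 → 498/804 = 0.6194
  surprise: TP=167, FP=21+56+41+29=147, FN=8+7+16+6=37 → 334/518 = 0.6448
  disgust: TP=239, FP=34+60+40+6=140, FN=31+31+37+29=128 → 478/746 = 0.6408
Weighted-F1 score = Σ (supportᵢ/N)·F1 scoreᵢ with N=1877: (457/1877)·0.7368 + (438/1877)·0.5748 + (411/1877)·0.6194 + (204/1877)·0.6448 + (367/1877)·0.6408 = 0.645

0.645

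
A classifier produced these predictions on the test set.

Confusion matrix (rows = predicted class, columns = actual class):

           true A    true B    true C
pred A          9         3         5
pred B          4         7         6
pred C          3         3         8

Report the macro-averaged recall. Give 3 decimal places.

Per-class recall (TP/(TP+FN)):
  A: TP=9, FN=4+3=7 → 9/16 = 0.5625
  B: TP=7, FN=3+3=6 → 7/13 = 0.5385
  C: TP=8, FN=5+6=11 → 8/19 = 0.4211
Macro-recall = mean = (0.5625 + 0.5385 + 0.4211) / 3 = 0.507

0.507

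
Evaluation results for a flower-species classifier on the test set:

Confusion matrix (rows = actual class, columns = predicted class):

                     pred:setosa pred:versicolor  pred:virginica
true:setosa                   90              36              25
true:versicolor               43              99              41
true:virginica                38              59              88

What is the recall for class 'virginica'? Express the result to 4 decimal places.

0.4757

recall = TP/(TP+FN).
virginica: TP=88, FN=38+59=97 → 88/185 = 0.47568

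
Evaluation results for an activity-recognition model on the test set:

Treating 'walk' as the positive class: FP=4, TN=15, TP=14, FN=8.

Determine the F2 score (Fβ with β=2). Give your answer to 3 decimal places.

Fβ = (1+β²)·TP / ((1+β²)·TP + β²·FN + FP), with β²=4
= 5·14 / (5·14 + 4·8 + 4) = 0.660

0.660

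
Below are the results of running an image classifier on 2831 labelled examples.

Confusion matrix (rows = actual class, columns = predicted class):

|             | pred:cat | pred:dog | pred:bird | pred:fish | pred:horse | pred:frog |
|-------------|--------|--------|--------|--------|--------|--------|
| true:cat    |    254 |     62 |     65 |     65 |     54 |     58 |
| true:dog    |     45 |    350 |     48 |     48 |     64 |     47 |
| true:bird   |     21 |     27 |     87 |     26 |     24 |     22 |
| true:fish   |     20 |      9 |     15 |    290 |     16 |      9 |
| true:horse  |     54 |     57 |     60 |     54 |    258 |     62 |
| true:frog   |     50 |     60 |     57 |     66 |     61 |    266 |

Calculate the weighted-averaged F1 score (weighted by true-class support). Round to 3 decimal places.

Per-class F1 score (2·TP/(2·TP+FP+FN)):
  cat: TP=254, FP=45+21+20+54+50=190, FN=62+65+65+54+58=304 → 508/1002 = 0.5070
  dog: TP=350, FP=62+27+9+57+60=215, FN=45+48+48+64+47=252 → 700/1167 = 0.5998
  bird: TP=87, FP=65+48+15+60+57=245, FN=21+27+26+24+22=120 → 174/539 = 0.3228
  fish: TP=290, FP=65+48+26+54+66=259, FN=20+9+15+16+9=69 → 580/908 = 0.6388
  horse: TP=258, FP=54+64+24+16+61=219, FN=54+57+60+54+62=287 → 516/1022 = 0.5049
  frog: TP=266, FP=58+47+22+9+62=198, FN=50+60+57+66+61=294 → 532/1024 = 0.5195
Weighted-F1 score = Σ (supportᵢ/N)·F1 scoreᵢ with N=2831: (558/2831)·0.5070 + (602/2831)·0.5998 + (207/2831)·0.3228 + (359/2831)·0.6388 + (545/2831)·0.5049 + (560/2831)·0.5195 = 0.532

0.532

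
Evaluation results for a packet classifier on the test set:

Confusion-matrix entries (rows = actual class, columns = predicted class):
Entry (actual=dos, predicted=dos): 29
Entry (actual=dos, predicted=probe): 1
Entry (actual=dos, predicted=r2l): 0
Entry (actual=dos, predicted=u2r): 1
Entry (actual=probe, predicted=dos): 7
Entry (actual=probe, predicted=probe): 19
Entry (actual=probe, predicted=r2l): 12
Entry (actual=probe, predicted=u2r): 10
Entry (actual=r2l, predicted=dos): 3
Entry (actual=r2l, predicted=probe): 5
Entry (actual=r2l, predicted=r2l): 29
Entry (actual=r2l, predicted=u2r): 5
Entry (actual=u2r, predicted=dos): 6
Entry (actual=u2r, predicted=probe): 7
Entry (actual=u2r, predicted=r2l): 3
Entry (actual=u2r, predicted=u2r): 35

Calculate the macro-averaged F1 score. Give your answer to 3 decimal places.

0.650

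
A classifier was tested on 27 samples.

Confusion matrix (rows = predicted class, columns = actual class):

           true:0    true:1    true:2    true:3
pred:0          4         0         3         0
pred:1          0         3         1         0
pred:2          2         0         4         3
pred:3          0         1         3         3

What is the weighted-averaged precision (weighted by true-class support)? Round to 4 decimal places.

Per-class precision (TP/(TP+FP)):
  0: TP=4, FP=0+3+0=3 → 4/7 = 0.57143
  1: TP=3, FP=0+1+0=1 → 3/4 = 0.75000
  2: TP=4, FP=2+0+3=5 → 4/9 = 0.44444
  3: TP=3, FP=0+1+3=4 → 3/7 = 0.42857
Weighted-precision = Σ (supportᵢ/N)·precisionᵢ with N=27: (6/27)·0.57143 + (4/27)·0.75000 + (11/27)·0.44444 + (6/27)·0.42857 = 0.5144

0.5144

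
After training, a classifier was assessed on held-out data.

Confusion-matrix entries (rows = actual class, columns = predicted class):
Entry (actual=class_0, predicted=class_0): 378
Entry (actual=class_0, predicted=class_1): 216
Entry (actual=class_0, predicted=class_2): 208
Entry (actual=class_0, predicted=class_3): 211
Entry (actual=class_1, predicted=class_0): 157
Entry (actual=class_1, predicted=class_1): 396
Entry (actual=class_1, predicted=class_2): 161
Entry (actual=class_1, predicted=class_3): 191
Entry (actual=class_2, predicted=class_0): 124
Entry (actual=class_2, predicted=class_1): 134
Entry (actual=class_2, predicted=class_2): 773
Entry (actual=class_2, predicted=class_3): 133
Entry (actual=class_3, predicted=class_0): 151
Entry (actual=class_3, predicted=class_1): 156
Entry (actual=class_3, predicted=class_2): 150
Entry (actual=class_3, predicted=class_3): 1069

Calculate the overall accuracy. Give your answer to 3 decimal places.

0.568

Accuracy = trace / total = (378+396+773+1069=2616) / 4608 = 2616/4608 = 0.568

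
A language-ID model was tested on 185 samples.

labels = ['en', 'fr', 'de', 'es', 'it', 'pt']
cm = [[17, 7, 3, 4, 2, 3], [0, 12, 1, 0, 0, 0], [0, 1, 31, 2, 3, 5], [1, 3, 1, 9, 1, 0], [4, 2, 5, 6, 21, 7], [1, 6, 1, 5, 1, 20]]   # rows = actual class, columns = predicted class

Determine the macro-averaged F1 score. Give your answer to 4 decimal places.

0.5756

Per-class F1 score (2·TP/(2·TP+FP+FN)):
  en: TP=17, FP=0+0+1+4+1=6, FN=7+3+4+2+3=19 → 34/59 = 0.57627
  fr: TP=12, FP=7+1+3+2+6=19, FN=0+1+0+0+0=1 → 24/44 = 0.54545
  de: TP=31, FP=3+1+1+5+1=11, FN=0+1+2+3+5=11 → 62/84 = 0.73810
  es: TP=9, FP=4+0+2+6+5=17, FN=1+3+1+1+0=6 → 18/41 = 0.43902
  it: TP=21, FP=2+0+3+1+1=7, FN=4+2+5+6+7=24 → 42/73 = 0.57534
  pt: TP=20, FP=3+0+5+0+7=15, FN=1+6+1+5+1=14 → 40/69 = 0.57971
Macro-F1 score = mean = (0.57627 + 0.54545 + 0.73810 + 0.43902 + 0.57534 + 0.57971) / 6 = 0.5756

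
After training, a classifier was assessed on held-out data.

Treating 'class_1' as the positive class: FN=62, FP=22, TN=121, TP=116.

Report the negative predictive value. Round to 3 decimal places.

0.661

NPV = TN/(TN+FN) = 121/(121+62) = 0.661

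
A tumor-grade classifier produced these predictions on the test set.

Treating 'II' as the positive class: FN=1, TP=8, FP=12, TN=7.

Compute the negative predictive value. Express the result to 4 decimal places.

NPV = TN/(TN+FN) = 7/(7+1) = 0.8750

0.8750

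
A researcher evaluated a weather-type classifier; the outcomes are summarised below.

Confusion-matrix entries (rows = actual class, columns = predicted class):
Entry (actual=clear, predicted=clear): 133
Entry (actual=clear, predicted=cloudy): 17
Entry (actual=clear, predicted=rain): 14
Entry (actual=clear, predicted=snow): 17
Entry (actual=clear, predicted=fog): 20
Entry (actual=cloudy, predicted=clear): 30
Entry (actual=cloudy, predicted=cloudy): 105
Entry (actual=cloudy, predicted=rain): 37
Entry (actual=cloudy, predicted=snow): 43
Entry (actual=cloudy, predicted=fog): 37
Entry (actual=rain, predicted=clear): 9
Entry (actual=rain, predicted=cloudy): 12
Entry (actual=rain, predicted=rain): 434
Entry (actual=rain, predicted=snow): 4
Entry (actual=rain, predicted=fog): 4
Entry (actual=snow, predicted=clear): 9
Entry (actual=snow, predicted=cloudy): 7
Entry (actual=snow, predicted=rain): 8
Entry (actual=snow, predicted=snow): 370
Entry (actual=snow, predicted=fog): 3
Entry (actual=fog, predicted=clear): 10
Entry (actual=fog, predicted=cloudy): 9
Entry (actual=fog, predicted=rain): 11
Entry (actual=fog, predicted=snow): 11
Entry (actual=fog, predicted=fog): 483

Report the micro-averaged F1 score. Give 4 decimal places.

Micro-averaging pools counts across classes: ΣTP=1525, ΣFP=312, ΣFN=312.
Micro-F1 score = 2·TP/(2·TP+FP+FN) on pooled counts = 0.8302 (equals overall accuracy in single-label multiclass).

0.8302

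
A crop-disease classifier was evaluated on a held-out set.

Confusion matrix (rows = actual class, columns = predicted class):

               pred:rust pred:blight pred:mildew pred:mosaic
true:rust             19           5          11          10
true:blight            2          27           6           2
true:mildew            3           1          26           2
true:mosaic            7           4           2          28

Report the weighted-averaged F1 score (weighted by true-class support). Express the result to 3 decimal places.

Per-class F1 score (2·TP/(2·TP+FP+FN)):
  rust: TP=19, FP=2+3+7=12, FN=5+11+10=26 → 38/76 = 0.5000
  blight: TP=27, FP=5+1+4=10, FN=2+6+2=10 → 54/74 = 0.7297
  mildew: TP=26, FP=11+6+2=19, FN=3+1+2=6 → 52/77 = 0.6753
  mosaic: TP=28, FP=10+2+2=14, FN=7+4+2=13 → 56/83 = 0.6747
Weighted-F1 score = Σ (supportᵢ/N)·F1 scoreᵢ with N=155: (45/155)·0.5000 + (37/155)·0.7297 + (32/155)·0.6753 + (41/155)·0.6747 = 0.637

0.637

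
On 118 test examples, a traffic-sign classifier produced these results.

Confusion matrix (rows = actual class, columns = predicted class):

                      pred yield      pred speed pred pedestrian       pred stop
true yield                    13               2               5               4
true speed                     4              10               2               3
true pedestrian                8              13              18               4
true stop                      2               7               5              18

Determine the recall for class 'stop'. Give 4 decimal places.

0.5625

Treat 'stop' as positive and all other classes as negative.
recall = TP/(TP+FN).
stop: TP=18, FN=2+7+5=14 → 18/32 = 0.56250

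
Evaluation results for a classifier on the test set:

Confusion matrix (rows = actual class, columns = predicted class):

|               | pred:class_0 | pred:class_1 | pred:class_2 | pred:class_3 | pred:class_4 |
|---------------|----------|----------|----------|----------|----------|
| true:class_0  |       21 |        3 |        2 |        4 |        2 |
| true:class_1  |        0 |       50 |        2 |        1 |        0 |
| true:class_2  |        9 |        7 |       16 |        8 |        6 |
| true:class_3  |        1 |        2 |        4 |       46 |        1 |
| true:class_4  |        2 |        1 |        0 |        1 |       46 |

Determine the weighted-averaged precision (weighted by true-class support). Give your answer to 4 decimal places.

0.7503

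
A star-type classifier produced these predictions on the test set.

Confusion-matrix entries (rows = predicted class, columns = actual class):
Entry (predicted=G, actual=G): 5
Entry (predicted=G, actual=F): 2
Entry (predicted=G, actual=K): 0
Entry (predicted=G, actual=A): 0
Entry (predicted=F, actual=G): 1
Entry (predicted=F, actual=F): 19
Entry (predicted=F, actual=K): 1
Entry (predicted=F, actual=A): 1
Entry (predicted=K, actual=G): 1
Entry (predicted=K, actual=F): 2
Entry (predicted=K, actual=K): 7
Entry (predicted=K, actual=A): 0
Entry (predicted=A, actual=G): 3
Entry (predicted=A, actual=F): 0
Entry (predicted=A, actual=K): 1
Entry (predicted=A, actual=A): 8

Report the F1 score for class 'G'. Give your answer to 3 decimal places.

0.588

Treat 'G' as positive and all other classes as negative.
F1 score = 2·TP/(2·TP+FP+FN).
G: TP=5, FP=2+0+0=2, FN=1+1+3=5 → 10/17 = 0.5882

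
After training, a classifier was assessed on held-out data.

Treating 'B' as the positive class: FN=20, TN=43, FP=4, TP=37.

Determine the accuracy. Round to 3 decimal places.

0.769

Accuracy = (TP+TN)/N = (37+43)/104 = 0.769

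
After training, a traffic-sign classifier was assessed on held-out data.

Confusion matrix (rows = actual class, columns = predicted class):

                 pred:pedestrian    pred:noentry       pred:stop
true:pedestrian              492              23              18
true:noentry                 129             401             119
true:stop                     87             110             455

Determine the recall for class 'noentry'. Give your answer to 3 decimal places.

0.618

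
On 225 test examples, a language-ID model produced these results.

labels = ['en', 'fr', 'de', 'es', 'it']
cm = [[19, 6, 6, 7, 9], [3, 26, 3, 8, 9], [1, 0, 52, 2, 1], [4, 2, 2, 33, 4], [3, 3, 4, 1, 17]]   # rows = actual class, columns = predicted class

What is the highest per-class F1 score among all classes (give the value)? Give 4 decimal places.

Per-class F1 score (2·TP/(2·TP+FP+FN)):
  en: TP=19, FP=3+1+4+3=11, FN=6+6+7+9=28 → 38/77 = 0.49351
  fr: TP=26, FP=6+0+2+3=11, FN=3+3+8+9=23 → 52/86 = 0.60465
  de: TP=52, FP=6+3+2+4=15, FN=1+0+2+1=4 → 104/123 = 0.84553
  es: TP=33, FP=7+8+2+1=18, FN=4+2+2+4=12 → 66/96 = 0.68750
  it: TP=17, FP=9+9+1+4=23, FN=3+3+4+1=11 → 34/68 = 0.50000
Highest is class 'de' with F1 score = 0.8455.

0.8455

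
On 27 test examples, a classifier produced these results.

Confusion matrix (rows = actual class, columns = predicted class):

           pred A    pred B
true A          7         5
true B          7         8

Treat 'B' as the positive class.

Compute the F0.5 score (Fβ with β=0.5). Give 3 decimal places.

0.597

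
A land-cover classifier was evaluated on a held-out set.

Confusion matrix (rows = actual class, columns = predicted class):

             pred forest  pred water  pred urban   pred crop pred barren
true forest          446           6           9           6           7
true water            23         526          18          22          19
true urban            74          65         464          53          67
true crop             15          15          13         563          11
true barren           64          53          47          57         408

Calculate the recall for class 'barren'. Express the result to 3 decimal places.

recall = TP/(TP+FN).
barren: TP=408, FN=64+53+47+57=221 → 408/629 = 0.6486

0.649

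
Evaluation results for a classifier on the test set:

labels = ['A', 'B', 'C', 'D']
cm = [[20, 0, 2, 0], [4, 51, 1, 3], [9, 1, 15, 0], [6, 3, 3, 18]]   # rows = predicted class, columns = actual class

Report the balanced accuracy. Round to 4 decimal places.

Balanced accuracy = mean of per-class recall.
  A: recall = 20/39 = 0.51282
  B: recall = 51/55 = 0.92727
  C: recall = 15/21 = 0.71429
  D: recall = 18/21 = 0.85714
Mean = (0.51282 + 0.92727 + 0.71429 + 0.85714) / 4 = 0.7529

0.7529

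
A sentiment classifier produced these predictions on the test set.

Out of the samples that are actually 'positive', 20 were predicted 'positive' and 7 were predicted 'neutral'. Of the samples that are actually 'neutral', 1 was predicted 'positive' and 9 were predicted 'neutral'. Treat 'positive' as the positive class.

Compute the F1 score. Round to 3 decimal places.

Precision = TP/(TP+FP) = 20/21 = 0.9524
Recall = TP/(TP+FN) = 20/27 = 0.7407
F1 = 2·TP/(2·TP+FP+FN) = 40/48 = 0.833

0.833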